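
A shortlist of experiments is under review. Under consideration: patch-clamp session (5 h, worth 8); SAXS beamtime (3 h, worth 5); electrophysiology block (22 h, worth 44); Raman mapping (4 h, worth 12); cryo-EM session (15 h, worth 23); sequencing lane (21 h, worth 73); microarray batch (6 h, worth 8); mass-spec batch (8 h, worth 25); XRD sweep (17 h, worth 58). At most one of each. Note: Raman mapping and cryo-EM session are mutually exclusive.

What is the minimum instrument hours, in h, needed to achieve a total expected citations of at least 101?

Look for the lowest-instrument combination reaching 101.
SAXS beamtime + sequencing lane + mass-spec batch: 103 expected citations at 32 h.
Below 32 h the best achievable stays under 101.

32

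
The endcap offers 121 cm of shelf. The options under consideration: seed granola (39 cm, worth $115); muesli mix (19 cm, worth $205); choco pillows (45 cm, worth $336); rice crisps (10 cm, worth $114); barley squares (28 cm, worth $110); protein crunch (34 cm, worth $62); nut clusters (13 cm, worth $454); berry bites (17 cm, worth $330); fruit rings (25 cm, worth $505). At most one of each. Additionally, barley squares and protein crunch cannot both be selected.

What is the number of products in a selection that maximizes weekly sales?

Optimal total is 1830.
One optimal bundle: muesli mix + choco pillows + nut clusters + berry bites + fruit rings (119 cm).
Any selection reaching 1830 contains exactly 5 products.

5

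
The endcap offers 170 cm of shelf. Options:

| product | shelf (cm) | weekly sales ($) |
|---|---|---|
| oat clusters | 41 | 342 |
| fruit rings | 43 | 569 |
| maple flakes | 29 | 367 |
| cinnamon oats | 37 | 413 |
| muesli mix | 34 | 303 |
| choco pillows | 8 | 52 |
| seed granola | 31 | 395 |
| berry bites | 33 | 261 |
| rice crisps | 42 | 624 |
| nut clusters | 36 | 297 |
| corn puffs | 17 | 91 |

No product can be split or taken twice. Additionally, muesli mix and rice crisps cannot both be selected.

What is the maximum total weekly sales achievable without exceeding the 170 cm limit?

By weekly sales per cm: rice crisps 14.86, fruit rings 13.23, seed granola 12.74, maple flakes 12.66 lead.
The ratio ordering already packs tightly: fruit rings + maple flakes + choco pillows + seed granola + rice crisps + corn puffs, 170 cm, 2098.
Next best is fruit rings + cinnamon oats + seed granola + rice crisps + corn puffs at 2092 (170 cm) — short by 6.

2098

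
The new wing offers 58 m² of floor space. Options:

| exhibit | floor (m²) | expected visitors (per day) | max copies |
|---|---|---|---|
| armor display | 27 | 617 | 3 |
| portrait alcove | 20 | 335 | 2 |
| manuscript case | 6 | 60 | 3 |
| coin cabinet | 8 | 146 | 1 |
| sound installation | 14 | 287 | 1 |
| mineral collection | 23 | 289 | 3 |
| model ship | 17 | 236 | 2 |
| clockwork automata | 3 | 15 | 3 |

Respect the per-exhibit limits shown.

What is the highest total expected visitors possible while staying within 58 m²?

Ranking by ratio (expected visitors/m²): armor display 22.85, sound installation 20.50, coin cabinet 18.25, portrait alcove 16.75.
The ratio ordering already packs tightly: 2×armor display + clockwork automata, 57 m², 1249.

1249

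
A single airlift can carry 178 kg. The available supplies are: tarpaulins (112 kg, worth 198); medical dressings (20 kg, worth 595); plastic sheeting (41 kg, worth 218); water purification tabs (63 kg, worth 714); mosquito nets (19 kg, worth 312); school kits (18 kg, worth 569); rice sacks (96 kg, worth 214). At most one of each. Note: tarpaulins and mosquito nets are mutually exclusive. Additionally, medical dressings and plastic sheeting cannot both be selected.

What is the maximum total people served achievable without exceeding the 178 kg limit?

2190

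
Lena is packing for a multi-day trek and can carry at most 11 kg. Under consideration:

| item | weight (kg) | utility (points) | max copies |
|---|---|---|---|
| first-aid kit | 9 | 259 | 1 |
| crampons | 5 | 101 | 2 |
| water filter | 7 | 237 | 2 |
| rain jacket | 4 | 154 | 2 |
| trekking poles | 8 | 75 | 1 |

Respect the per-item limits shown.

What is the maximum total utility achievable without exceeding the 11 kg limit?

391

Greedy by ratio would take 2×rain jacket: 8 kg used, total 308.
Dropping rain jacket frees 4 kg; slotting in water filter (7 kg) lifts the total to 391 at 11 kg.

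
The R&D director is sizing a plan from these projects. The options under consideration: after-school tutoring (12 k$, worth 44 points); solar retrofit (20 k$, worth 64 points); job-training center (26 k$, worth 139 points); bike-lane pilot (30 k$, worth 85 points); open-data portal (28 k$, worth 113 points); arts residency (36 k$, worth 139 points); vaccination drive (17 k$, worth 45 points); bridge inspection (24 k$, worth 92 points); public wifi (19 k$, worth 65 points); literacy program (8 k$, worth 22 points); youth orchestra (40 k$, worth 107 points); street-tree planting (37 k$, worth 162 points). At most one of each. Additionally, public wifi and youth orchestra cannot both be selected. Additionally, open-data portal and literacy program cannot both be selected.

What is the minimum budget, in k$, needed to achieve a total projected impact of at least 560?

134

Look for the lowest-budget combination reaching 560.
Taking job-training center + open-data portal + bridge inspection + public wifi + street-tree planting gives 571 (≥ 560) for 134 k$.
No combination under 134 k$ hits 560.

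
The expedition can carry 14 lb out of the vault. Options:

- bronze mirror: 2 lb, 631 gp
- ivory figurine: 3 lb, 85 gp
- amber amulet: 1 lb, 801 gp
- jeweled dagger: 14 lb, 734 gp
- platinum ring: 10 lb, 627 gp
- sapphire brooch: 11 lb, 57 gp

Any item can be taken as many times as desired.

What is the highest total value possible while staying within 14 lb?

11214

By value per lb: amber amulet 801.00, bronze mirror 315.50, platinum ring 62.70, jeweled dagger 52.43 lead.
Taking 14×amber amulet: 14 lb used, 11214 in value.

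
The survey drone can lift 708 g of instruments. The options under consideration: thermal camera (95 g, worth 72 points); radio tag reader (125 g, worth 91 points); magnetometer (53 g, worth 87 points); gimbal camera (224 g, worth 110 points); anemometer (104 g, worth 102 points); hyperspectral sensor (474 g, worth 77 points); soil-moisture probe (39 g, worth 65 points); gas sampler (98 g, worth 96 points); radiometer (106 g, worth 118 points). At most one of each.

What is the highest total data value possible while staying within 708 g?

Taking thermal camera + radio tag reader + magnetometer + anemometer + soil-moisture probe + gas sampler + radiometer: 620 g used, 631 in data value.
An exhaustive check of the 512 subsets confirms 631.

631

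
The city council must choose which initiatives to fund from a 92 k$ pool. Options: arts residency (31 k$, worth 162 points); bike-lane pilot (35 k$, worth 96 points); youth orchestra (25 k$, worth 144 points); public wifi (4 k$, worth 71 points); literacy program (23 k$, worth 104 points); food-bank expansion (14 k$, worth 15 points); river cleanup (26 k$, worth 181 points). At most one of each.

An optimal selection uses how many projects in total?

4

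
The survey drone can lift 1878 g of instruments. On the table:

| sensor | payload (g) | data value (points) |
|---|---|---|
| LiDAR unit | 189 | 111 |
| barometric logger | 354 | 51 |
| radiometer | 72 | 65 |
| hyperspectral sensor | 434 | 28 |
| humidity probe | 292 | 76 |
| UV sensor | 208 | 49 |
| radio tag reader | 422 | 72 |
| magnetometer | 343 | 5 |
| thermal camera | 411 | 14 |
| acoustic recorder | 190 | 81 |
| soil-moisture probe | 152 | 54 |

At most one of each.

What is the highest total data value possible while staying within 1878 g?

Taking LiDAR unit + radiometer + humidity probe + UV sensor + radio tag reader + magnetometer + acoustic recorder + soil-moisture probe: 1868 g used, 513 in data value.

513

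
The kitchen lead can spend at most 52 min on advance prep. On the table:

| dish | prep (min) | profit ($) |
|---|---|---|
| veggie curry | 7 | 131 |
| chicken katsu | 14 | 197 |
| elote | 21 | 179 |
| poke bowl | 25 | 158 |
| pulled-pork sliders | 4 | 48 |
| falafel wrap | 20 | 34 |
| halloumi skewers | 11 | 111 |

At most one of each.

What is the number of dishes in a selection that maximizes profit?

The maximum profit within 52 min is 555.
One optimal bundle: veggie curry + chicken katsu + elote + pulled-pork sliders (46 min).
Every optimal selection uses 4 dishes.

4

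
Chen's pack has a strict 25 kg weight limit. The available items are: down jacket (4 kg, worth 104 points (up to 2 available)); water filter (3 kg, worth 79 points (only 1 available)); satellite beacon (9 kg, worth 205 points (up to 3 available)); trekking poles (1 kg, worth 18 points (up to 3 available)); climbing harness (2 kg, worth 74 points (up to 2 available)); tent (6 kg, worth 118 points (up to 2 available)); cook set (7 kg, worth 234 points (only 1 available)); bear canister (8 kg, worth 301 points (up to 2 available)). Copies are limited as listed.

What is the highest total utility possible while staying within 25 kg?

Greedy by ratio would take water filter + 2×trekking poles + 2×climbing harness + 2×bear canister: 25 kg used, total 865.
Dropping water filter and 2×trekking poles and climbing harness frees 7 kg; slotting in cook set (7 kg) lifts the total to 910 at 25 kg.
That's the maximum — no swap from here does better than 910.

910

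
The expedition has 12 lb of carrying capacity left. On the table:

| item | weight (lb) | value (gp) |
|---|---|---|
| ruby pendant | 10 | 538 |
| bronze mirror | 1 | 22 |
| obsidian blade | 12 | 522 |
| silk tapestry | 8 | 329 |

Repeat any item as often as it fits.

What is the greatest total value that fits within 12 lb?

582

The ratio ordering already packs tightly: ruby pendant + 2×bronze mirror, 12 lb, 582.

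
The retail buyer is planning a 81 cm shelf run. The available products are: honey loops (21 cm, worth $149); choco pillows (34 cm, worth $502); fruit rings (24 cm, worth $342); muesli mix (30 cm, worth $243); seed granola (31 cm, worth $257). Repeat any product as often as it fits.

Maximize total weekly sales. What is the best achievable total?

Ranking by ratio (weekly sales/cm): choco pillows 14.76, fruit rings 14.25, seed granola 8.29, muesli mix 8.10.
Greedy by ratio would take 2×choco pillows: 68 cm used, total 1004.
The 68 cm tied up in 2×choco pillows is better spent on 3×fruit rings — total rises to 1026 (72 cm).

1026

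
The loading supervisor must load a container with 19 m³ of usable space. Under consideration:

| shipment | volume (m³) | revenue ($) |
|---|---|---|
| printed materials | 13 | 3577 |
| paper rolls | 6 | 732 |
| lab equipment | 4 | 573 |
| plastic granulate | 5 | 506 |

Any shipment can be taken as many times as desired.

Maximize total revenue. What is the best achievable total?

Ranking by ratio (revenue/m³): printed materials 275.15, lab equipment 143.25, paper rolls 122.00, plastic granulate 101.20.
A density-first pass picks printed materials + lab equipment — 4150 at 17 m³.
Replace lab equipment with paper rolls: the trade gains 159 net, giving 4309 at 19 m³.
Nothing else within 19 m³ beats 4309.

4309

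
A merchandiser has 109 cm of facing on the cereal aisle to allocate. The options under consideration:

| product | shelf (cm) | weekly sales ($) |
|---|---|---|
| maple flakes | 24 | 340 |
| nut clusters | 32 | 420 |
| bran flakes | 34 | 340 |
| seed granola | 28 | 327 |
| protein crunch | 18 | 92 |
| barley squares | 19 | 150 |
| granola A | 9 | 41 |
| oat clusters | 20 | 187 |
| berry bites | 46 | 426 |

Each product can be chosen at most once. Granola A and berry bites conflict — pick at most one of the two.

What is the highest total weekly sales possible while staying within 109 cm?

1274

Maple flakes + nut clusters + seed granola + oat clusters uses 104 of the 109 cm and totals 1274.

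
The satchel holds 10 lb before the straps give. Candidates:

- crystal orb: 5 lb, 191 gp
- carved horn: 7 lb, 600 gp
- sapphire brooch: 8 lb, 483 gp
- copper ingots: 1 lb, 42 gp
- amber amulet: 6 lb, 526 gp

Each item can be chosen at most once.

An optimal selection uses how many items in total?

2

The maximum value within 10 lb is 642.
For example carved horn + copper ingots achieves it, using 8 lb.
Every optimal selection uses 2 items.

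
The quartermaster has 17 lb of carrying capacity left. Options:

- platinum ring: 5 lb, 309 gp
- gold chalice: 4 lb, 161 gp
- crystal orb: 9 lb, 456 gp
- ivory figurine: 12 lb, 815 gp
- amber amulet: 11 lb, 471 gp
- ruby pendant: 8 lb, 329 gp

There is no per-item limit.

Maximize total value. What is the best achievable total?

Platinum ring + ivory figurine uses 17 of the 17 lb and totals 1124.
Nothing else within 17 lb beats 1124.

1124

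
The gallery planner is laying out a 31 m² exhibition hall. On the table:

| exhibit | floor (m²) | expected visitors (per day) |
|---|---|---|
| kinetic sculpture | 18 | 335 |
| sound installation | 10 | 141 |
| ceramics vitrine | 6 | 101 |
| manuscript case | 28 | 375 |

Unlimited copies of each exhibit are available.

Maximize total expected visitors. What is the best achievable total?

537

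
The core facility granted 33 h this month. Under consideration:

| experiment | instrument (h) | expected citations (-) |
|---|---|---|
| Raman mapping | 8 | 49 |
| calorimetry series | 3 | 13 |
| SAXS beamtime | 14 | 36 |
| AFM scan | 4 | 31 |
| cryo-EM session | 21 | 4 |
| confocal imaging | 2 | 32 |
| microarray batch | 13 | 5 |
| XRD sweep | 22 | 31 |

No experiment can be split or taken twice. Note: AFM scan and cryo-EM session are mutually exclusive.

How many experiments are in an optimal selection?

5

Optimal total is 161.
Raman mapping + calorimetry series + SAXS beamtime + AFM scan + confocal imaging hits 161 at 31 h.
Any selection reaching 161 contains exactly 5 experiments.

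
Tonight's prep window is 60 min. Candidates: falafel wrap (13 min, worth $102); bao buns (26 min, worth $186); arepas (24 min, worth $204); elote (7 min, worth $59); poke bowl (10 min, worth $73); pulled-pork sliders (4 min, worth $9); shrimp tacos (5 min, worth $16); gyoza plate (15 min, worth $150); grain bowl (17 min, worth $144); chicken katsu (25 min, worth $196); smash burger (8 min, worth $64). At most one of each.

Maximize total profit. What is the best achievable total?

Ranking by ratio (profit/min): gyoza plate 10.00, arepas 8.50, grain bowl 8.47, elote 8.43.
Greedy by ratio would take arepas + pulled-pork sliders + gyoza plate + grain bowl: 60 min used, total 507.
Dropping pulled-pork sliders and grain bowl frees 21 min; slotting in falafel wrap + smash burger (21 min) lifts the total to 520 at 60 min.
That's the maximum — no swap from here does better than 520.

520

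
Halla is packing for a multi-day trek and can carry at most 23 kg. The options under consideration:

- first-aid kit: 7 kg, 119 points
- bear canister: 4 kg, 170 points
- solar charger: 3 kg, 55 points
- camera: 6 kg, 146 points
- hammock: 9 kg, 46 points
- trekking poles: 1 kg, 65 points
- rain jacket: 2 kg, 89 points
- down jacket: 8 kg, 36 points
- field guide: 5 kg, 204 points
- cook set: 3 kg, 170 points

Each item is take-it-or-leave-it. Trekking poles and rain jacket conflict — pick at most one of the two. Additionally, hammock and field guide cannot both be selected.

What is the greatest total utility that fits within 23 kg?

834

Bear canister + solar charger + camera + rain jacket + field guide + cook set uses 23 of the 23 kg and totals 834.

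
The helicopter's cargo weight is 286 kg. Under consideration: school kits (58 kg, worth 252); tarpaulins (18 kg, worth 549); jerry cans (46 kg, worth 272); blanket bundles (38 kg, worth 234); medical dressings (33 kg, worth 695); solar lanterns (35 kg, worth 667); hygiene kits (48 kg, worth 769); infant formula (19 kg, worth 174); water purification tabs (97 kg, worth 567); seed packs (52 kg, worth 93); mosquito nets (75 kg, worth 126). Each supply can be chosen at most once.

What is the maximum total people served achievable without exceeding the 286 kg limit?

3519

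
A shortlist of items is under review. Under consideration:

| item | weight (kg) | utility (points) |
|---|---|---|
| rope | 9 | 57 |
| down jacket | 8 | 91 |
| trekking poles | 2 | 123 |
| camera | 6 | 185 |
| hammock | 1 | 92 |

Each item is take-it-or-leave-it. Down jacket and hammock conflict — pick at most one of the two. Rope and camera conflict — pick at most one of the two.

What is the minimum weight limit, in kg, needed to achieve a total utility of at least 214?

3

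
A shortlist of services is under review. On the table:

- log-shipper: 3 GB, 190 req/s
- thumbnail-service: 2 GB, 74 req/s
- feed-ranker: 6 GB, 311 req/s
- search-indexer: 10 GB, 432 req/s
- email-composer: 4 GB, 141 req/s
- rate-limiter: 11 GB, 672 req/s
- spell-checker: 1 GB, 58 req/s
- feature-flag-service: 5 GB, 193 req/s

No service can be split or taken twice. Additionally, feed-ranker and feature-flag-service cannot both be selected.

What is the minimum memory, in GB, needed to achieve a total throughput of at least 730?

12

Minimise GB subject to total throughput ≥ 730.
Taking rate-limiter + spell-checker gives 730 (≥ 730) for 12 GB.
Any bundle with less than 12 GB falls short of 730.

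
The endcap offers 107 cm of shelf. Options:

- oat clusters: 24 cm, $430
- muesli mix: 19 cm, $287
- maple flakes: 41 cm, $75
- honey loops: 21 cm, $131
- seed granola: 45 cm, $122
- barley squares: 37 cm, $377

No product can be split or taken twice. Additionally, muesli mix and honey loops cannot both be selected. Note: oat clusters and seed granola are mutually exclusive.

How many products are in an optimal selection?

3

The maximum weekly sales within 107 cm is 1094.
For example oat clusters + muesli mix + barley squares achieves it, using 80 cm.
All optima have 3 products.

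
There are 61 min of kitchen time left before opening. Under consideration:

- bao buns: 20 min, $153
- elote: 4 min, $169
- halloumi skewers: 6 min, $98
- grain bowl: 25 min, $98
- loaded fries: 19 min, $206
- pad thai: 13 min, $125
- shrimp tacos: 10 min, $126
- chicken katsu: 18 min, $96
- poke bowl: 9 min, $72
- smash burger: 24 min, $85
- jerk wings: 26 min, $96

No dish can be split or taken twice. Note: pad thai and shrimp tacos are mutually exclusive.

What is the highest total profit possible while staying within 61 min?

752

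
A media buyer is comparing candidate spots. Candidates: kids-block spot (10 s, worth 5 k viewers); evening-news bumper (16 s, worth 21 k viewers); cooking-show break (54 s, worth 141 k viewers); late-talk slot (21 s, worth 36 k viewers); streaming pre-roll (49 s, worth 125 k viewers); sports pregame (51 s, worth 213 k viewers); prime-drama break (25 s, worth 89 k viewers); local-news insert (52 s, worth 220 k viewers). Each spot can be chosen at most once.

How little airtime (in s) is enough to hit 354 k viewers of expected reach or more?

Need the lightest bundle worth ≥ 354.
Taking sports pregame + local-news insert gives 433 (≥ 354) for 103 s.
No combination under 103 s hits 354.

103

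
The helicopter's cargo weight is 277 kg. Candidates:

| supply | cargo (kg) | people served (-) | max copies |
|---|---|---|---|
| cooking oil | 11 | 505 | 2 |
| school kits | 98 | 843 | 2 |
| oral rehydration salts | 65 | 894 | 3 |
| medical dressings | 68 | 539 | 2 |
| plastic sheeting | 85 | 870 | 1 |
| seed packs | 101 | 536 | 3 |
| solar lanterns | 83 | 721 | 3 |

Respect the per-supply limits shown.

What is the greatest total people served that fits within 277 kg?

Ranking by ratio (people served/kg): cooking oil 45.91, oral rehydration salts 13.75, plastic sheeting 10.24.
A density-first pass picks 2×cooking oil + 3×oral rehydration salts — 3692 at 217 kg.
The 11 kg tied up in cooking oil is better spent on medical dressings — total rises to 3726 (274 kg).
The spare 3 kg is too small for any remaining supply, and no exchange beats 3726.

3726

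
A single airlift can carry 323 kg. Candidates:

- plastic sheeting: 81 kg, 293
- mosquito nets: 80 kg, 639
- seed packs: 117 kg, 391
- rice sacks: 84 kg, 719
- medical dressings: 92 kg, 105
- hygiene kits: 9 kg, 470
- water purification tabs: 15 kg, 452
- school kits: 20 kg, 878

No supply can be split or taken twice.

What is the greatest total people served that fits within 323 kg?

Density check — hygiene kits 52.22, school kits 43.90, water purification tabs 30.13 are the best per kg.
Plastic sheeting + mosquito nets + rice sacks + hygiene kits + water purification tabs + school kits uses 289 of the 323 kg and totals 3451.

3451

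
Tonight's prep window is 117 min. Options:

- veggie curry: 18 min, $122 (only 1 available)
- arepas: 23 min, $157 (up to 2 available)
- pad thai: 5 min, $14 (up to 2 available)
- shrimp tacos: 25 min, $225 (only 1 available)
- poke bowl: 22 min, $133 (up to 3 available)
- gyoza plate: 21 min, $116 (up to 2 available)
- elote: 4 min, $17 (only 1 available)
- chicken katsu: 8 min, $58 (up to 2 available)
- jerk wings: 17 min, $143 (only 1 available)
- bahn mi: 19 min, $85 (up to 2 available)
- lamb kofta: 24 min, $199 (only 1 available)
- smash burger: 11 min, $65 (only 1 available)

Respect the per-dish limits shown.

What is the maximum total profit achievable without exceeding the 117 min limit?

The ratio ordering already packs tightly: arepas + shrimp tacos + 2×chicken katsu + jerk wings + lamb kofta + smash burger, 116 min, 905.
That's the maximum — no swap from here does better than 905.

905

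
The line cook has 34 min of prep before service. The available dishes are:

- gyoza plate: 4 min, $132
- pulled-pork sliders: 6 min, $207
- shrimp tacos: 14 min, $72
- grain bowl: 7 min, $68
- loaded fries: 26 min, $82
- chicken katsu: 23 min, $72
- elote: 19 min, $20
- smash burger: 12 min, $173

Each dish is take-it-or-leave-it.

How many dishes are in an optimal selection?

Optimal total is 580.
For example gyoza plate + pulled-pork sliders + grain bowl + smash burger achieves it, using 29 min.
Every optimal selection uses 4 dishes.

4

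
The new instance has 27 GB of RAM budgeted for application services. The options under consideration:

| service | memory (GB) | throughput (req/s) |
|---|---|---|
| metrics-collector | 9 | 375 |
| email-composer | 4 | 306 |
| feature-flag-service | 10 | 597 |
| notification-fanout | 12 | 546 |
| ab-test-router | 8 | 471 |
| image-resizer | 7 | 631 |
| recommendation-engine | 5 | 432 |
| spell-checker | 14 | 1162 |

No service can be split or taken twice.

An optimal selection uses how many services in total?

3

Best achievable throughput is 2225.
For example image-resizer + recommendation-engine + spell-checker achieves it, using 26 GB.
All optima have 3 services.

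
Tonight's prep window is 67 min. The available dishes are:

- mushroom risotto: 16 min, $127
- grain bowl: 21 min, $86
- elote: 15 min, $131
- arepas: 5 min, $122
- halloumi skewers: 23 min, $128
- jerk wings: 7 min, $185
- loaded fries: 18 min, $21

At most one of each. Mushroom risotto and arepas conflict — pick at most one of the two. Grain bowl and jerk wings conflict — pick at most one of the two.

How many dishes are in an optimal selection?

The maximum profit within 67 min is 571.
One optimal bundle: mushroom risotto + elote + halloumi skewers + jerk wings (61 min).
Every optimal selection uses 4 dishes.

4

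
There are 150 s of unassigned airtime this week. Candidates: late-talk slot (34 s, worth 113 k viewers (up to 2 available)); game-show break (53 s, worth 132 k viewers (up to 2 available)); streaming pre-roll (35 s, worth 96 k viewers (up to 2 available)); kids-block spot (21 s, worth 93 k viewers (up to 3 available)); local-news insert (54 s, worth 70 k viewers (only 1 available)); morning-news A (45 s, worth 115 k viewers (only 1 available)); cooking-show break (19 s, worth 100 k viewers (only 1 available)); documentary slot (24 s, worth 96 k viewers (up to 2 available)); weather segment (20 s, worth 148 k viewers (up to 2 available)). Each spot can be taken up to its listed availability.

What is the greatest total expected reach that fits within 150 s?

A density-first pass picks 3×kids-block spot + cooking-show break + documentary slot + 2×weather segment — 771 at 146 s.
Dropping kids-block spot frees 21 s; slotting in documentary slot (24 s) lifts the total to 774 at 149 s.
Every other selection either busts 150 s or exceeds an availability limit or fails to beat 774.

774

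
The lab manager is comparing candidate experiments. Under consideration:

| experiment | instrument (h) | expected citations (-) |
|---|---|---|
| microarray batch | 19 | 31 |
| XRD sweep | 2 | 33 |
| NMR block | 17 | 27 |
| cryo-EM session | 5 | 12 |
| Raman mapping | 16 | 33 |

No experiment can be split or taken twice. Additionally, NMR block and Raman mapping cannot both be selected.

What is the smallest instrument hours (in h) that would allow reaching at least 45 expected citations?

Look for the lowest-instrument combination reaching 45.
Taking XRD sweep + cryo-EM session gives 45 (≥ 45) for 7 h.
No combination under 7 h hits 45.

7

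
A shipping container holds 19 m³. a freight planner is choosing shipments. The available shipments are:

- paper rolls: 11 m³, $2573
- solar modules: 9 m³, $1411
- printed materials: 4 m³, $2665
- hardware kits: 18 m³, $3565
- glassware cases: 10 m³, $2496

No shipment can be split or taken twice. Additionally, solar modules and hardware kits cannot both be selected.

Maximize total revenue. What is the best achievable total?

Ranking by ratio (revenue/m³): printed materials 666.25, glassware cases 249.60, paper rolls 233.91, hardware kits 198.06.
A density-first pass picks printed materials + glassware cases — 5161 at 14 m³.
Replace glassware cases with paper rolls: the trade gains 77 net, giving 5238 at 15 m³.

5238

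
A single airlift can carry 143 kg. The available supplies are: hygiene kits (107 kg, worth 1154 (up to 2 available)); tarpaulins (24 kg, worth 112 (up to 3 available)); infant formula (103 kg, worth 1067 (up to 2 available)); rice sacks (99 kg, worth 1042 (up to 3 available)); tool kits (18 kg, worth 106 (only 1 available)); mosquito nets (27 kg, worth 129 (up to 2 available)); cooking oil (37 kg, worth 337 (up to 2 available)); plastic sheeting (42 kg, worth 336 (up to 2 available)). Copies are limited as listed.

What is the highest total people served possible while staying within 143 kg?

1404

Density check — hygiene kits 10.79, rice sacks 10.53, infant formula 10.36, cooking oil 9.11 are the best per kg.
Filling by ratio: hygiene kits + tool kits for 1260, with 18 kg left unused.
The 125 kg tied up in hygiene kits and tool kits is better spent on infant formula + cooking oil — total rises to 1404 (140 kg).
That's the maximum — no swap from here does better than 1404.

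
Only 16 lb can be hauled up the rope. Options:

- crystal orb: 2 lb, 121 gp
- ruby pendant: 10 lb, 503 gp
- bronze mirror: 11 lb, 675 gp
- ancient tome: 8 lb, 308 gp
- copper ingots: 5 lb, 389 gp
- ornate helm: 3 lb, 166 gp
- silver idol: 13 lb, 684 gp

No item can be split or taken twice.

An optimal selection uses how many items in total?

2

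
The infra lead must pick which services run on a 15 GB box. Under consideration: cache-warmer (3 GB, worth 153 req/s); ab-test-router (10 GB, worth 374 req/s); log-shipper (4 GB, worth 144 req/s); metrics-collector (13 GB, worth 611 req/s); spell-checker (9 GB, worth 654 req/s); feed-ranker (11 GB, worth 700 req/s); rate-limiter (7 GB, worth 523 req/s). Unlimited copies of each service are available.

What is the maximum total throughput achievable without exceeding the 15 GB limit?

1046

2×rate-limiter uses 14 of the 15 GB and totals 1046.
Every other selection either busts 15 GB or fails to beat 1046.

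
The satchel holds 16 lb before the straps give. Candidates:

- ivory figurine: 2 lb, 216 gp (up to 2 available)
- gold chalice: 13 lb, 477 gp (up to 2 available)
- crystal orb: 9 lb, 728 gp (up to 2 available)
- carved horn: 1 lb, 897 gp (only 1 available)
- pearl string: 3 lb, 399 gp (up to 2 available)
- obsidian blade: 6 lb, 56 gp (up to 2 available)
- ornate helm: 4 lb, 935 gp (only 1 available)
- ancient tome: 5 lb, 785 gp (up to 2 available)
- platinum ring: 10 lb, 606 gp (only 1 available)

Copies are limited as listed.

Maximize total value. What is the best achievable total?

3415

By value per lb: carved horn 897.00, ornate helm 233.75, ancient tome 157.00 lead.
Greedy by ratio would take carved horn + ornate helm + 2×ancient tome: 15 lb used, total 3402.
The 5 lb tied up in ancient tome is better spent on 2×pearl string — total rises to 3415 (16 lb).
Nothing else within 16 lb beats 3415.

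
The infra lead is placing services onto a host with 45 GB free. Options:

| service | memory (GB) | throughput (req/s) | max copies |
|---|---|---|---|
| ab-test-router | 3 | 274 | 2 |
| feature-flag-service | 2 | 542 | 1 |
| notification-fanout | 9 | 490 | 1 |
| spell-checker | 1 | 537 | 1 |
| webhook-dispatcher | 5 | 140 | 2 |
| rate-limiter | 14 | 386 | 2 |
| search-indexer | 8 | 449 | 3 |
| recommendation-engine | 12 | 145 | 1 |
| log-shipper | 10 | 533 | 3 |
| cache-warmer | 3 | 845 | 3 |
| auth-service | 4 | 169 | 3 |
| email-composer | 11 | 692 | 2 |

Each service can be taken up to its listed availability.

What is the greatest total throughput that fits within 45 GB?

Taking the top-ratio services first gives 2×ab-test-router + feature-flag-service + spell-checker + 3×cache-warmer + auth-service + 2×email-composer for 5715 (44 GB).
Replace auth-service and email-composer with 2×search-indexer: the trade gains 37 net, giving 5752 at 45 GB.
Every other selection either busts 45 GB or exceeds an availability limit or fails to beat 5752.

5752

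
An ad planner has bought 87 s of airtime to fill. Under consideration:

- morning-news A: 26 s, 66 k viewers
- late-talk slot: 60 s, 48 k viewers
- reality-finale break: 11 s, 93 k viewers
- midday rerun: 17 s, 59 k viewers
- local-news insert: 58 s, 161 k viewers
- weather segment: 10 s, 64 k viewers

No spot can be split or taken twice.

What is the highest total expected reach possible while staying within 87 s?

By expected reach per s: reality-finale break 8.45, weather segment 6.40, midday rerun 3.47, local-news insert 2.78 lead.
The ratio heuristic lands on morning-news A + reality-finale break + midday rerun + weather segment (282) but leaves 23 s idle.
The 43 s tied up in morning-news A and midday rerun is better spent on local-news insert — total rises to 318 (79 s).

318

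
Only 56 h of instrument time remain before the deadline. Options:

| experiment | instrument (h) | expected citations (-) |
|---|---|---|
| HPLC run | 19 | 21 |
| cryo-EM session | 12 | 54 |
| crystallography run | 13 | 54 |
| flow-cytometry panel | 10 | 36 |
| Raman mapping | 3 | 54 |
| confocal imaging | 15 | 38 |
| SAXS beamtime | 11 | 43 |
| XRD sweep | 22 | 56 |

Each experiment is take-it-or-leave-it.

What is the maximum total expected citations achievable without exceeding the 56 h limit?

By expected citations per h: Raman mapping 18.00, cryo-EM session 4.50, crystallography run 4.15, SAXS beamtime 3.91 lead.
A density-first pass picks cryo-EM session + crystallography run + flow-cytometry panel + Raman mapping + SAXS beamtime — 241 at 49 h.
The 10 h tied up in flow-cytometry panel is better spent on confocal imaging — total rises to 243 (54 h).

243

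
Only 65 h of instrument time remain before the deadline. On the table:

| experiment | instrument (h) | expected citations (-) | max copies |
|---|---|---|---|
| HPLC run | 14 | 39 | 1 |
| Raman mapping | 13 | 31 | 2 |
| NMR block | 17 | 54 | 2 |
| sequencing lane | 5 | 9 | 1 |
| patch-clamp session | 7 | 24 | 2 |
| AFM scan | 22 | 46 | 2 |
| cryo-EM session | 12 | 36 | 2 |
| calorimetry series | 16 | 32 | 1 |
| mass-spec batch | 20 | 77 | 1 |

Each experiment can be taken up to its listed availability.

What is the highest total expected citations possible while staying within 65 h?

Greedy by ratio would take NMR block + 2×patch-clamp session + cryo-EM session + mass-spec batch: 63 h used, total 215.
Replace cryo-EM session with HPLC run: the trade gains 3 net, giving 218 at 65 h.
Nothing else within 65 h beats 218.

218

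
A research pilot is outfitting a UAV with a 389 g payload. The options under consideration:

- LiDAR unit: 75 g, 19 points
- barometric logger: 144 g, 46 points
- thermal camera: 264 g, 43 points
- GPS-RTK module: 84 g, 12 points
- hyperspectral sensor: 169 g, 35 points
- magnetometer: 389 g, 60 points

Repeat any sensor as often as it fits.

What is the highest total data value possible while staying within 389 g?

111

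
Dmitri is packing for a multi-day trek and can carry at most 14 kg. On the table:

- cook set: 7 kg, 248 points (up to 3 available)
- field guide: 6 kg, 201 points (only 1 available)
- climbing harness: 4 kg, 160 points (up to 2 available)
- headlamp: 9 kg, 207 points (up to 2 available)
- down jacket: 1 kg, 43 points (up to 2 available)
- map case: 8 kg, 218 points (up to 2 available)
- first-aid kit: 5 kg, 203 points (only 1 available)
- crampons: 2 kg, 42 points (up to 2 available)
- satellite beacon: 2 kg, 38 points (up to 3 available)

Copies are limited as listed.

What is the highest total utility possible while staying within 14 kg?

Taking the top-ratio items first gives climbing harness + 2×down jacket + first-aid kit + crampons for 491 (13 kg).
Replace down jacket and crampons with climbing harness: the trade gains 75 net, giving 566 at 14 kg.
That's the maximum — no swap from here does better than 566.

566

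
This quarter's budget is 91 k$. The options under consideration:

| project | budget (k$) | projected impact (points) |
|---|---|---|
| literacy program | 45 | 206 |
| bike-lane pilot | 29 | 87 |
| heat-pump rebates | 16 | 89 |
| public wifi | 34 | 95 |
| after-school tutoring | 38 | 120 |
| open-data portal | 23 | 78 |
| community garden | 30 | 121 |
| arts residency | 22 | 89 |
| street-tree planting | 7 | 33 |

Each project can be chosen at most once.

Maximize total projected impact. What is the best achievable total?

Density check — heat-pump rebates 5.56, street-tree planting 4.71, literacy program 4.58 are the best per k$.
Taking literacy program + heat-pump rebates + arts residency + street-tree planting: 90 k$ used, 417 in projected impact.

417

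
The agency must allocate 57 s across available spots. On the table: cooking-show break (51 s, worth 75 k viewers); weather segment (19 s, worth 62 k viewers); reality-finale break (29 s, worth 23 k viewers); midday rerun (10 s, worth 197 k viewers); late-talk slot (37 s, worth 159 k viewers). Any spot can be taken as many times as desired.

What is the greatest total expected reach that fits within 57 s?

985

Taking 5×midday rerun: 50 s used, 985 in expected reach.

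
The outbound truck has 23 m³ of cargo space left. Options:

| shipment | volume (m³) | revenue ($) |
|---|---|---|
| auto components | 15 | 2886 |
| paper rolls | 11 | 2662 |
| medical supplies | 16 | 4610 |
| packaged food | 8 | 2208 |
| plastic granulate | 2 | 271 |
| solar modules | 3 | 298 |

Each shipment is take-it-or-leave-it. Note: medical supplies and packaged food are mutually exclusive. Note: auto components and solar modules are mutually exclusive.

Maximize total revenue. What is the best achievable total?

5179

Best packing: medical supplies + plastic granulate + solar modules — 21 m³, 5179 total.
The closest alternative, paper rolls + packaged food + solar modules, reaches only 5168.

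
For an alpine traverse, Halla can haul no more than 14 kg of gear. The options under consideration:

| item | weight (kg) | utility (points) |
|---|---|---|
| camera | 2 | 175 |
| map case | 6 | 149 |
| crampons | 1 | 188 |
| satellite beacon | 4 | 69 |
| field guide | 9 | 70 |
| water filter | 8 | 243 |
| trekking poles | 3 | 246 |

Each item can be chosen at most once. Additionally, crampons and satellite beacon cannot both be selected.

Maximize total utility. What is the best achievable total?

852

Ranking by ratio (utility/kg): crampons 188.00, camera 87.50, trekking poles 82.00.
Camera + crampons + water filter + trekking poles uses 14 of the 14 kg and totals 852.
The closest alternative, camera + map case + crampons + trekking poles, reaches only 758.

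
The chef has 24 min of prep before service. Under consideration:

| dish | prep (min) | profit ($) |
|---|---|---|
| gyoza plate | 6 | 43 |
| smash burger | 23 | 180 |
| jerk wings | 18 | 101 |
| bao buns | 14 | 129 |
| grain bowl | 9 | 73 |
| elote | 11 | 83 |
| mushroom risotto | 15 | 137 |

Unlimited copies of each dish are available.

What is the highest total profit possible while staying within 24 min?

210

A density-first pass picks bao buns + grain bowl — 202 at 23 min.
Dropping bao buns frees 14 min; slotting in mushroom risotto (15 min) lifts the total to 210 at 24 min.
Every other selection either busts 24 min or fails to beat 210.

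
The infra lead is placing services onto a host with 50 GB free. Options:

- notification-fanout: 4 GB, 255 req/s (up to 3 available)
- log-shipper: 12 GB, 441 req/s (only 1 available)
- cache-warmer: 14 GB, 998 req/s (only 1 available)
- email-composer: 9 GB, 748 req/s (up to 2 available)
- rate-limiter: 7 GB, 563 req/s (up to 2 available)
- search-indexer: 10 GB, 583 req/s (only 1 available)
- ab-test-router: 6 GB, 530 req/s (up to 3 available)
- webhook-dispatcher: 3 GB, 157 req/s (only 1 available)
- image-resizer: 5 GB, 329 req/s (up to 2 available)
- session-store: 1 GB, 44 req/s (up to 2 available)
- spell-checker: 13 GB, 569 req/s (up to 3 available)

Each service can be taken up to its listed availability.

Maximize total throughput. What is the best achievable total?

4212

By throughput per GB: ab-test-router 88.33, email-composer 83.11, rate-limiter 80.43 lead.
2×email-composer + 2×rate-limiter + 3×ab-test-router uses 50 of the 50 GB and totals 4212.
Every other selection either busts 50 GB or exceeds an availability limit or fails to beat 4212.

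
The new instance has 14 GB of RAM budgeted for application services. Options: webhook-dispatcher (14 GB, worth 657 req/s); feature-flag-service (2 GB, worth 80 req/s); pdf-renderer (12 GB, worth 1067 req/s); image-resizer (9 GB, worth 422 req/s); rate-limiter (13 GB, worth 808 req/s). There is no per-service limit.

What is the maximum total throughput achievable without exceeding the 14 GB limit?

1147

Taking feature-flag-service + pdf-renderer: 14 GB used, 1147 in throughput.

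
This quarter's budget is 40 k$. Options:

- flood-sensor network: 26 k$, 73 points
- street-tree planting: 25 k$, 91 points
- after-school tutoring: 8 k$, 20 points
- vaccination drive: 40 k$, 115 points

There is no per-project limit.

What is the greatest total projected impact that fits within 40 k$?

Filling by ratio: street-tree planting + after-school tutoring for 111, with 7 k$ left unused.
Dropping street-tree planting and after-school tutoring frees 33 k$; slotting in vaccination drive (40 k$) lifts the total to 115 at 40 k$.

115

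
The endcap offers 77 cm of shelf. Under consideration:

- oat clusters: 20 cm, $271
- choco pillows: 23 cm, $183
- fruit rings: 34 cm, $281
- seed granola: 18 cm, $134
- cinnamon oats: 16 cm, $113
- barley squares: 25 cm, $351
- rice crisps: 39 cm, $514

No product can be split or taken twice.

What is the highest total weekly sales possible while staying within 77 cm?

Density check — barley squares 14.04, oat clusters 13.55, rice crisps 13.18 are the best per cm.
Filling by ratio: oat clusters + choco pillows + barley squares for 805, with 9 cm left unused.
Replace choco pillows and barley squares with seed granola + rice crisps: the trade gains 114 net, giving 919 at 77 cm.
Nothing else within 77 cm beats 919.

919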